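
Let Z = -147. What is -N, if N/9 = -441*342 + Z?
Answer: 1358721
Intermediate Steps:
N = -1358721 (N = 9*(-441*342 - 147) = 9*(-150822 - 147) = 9*(-150969) = -1358721)
-N = -1*(-1358721) = 1358721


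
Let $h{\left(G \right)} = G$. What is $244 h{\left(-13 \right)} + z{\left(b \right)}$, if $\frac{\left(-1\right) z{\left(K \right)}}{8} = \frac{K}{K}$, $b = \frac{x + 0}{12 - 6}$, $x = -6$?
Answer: $-3180$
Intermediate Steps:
$b = -1$ ($b = \frac{-6 + 0}{12 - 6} = - \frac{6}{6} = \left(-6\right) \frac{1}{6} = -1$)
$z{\left(K \right)} = -8$ ($z{\left(K \right)} = - 8 \frac{K}{K} = \left(-8\right) 1 = -8$)
$244 h{\left(-13 \right)} + z{\left(b \right)} = 244 \left(-13\right) - 8 = -3172 - 8 = -3180$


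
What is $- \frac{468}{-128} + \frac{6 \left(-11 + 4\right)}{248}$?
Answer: $\frac{3459}{992} \approx 3.4869$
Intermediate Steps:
$- \frac{468}{-128} + \frac{6 \left(-11 + 4\right)}{248} = \left(-468\right) \left(- \frac{1}{128}\right) + 6 \left(-7\right) \frac{1}{248} = \frac{117}{32} - \frac{21}{124} = \frac{3459}{992}$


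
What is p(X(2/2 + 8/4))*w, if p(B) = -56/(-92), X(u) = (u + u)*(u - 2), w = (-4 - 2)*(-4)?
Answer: 336/23 ≈ 14.609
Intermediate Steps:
w = 24 (w = -6*(-4) = 24)
X(u) = 2*u*(-2 + u) (X(u) = (2*u)*(-2 + u) = 2*u*(-2 + u))
p(B) = 14/23 (p(B) = -56*(-1/92) = 14/23)
p(X(2/2 + 8/4))*w = (14/23)*24 = 336/23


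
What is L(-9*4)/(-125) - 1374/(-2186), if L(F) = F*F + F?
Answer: -258261/27325 ≈ -9.4514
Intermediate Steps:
L(F) = F + F**2 (L(F) = F**2 + F = F + F**2)
L(-9*4)/(-125) - 1374/(-2186) = ((-9*4)*(1 - 9*4))/(-125) - 1374/(-2186) = -36*(1 - 36)*(-1/125) - 1374*(-1/2186) = -36*(-35)*(-1/125) + 687/1093 = 1260*(-1/125) + 687/1093 = -252/25 + 687/1093 = -258261/27325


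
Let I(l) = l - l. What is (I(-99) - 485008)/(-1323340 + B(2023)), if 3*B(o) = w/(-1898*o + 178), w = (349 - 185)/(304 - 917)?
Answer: 856135680727728/2335958565083899 ≈ 0.36650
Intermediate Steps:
w = -164/613 (w = 164/(-613) = 164*(-1/613) = -164/613 ≈ -0.26754)
B(o) = -164/(1839*(178 - 1898*o)) (B(o) = (-164/(613*(-1898*o + 178)))/3 = (-164/(613*(178 - 1898*o)))/3 = -164/(1839*(178 - 1898*o)))
I(l) = 0
(I(-99) - 485008)/(-1323340 + B(2023)) = (0 - 485008)/(-1323340 + 82/(1839*(-89 + 949*2023))) = -485008/(-1323340 + 82/(1839*(-89 + 1919827))) = -485008/(-1323340 + (82/1839)/1919738) = -485008/(-1323340 + (82/1839)*(1/1919738)) = -485008/(-1323340 + 41/1765199091) = -485008/(-2335958565083899/1765199091) = -485008*(-1765199091/2335958565083899) = 856135680727728/2335958565083899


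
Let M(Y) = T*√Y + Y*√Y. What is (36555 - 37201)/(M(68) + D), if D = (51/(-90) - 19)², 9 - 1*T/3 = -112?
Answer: 200332416600/10112988084239 - 451050120000*√17/10112988084239 ≈ -0.16409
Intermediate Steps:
T = 363 (T = 27 - 3*(-112) = 27 + 336 = 363)
D = 344569/900 (D = (51*(-1/90) - 19)² = (-17/30 - 19)² = (-587/30)² = 344569/900 ≈ 382.85)
M(Y) = Y^(3/2) + 363*√Y (M(Y) = 363*√Y + Y*√Y = 363*√Y + Y^(3/2) = Y^(3/2) + 363*√Y)
(36555 - 37201)/(M(68) + D) = (36555 - 37201)/(√68*(363 + 68) + 344569/900) = -646/((2*√17)*431 + 344569/900) = -646/(862*√17 + 344569/900) = -646/(344569/900 + 862*√17)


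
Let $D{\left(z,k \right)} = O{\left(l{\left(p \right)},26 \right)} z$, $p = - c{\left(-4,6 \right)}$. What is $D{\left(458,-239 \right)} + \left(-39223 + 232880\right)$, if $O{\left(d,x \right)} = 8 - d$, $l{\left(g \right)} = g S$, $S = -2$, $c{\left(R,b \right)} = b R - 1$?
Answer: $220221$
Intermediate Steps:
$c{\left(R,b \right)} = -1 + R b$ ($c{\left(R,b \right)} = R b - 1 = -1 + R b$)
$p = 25$ ($p = - (-1 - 24) = \left(-1\right) \left(-25\right) = 25$)
$l{\left(g \right)} = - 2 g$ ($l{\left(g \right)} = g \left(-2\right) = - 2 g$)
$D{\left(z,k \right)} = 58 z$ ($D{\left(z,k \right)} = \left(8 - \left(-2\right) 25\right) z = \left(8 - -50\right) z = \left(8 + 50\right) z = 58 z$)
$D{\left(458,-239 \right)} + \left(-39223 + 232880\right) = 58 \cdot 458 + \left(-39223 + 232880\right) = 26564 + 193657 = 220221$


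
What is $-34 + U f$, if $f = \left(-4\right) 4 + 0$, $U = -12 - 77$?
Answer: $1390$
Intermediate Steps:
$U = -89$
$f = -16$ ($f = -16 + 0 = -16$)
$-34 + U f = -34 - -1424 = -34 + 1424 = 1390$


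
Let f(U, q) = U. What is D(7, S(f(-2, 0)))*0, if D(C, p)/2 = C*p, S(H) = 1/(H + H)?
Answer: 0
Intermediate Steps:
S(H) = 1/(2*H)
D(C, p) = 2*C*p (D(C, p) = 2*(C*p) = 2*C*p)
D(7, S(f(-2, 0)))*0 = (2*7*((½)/(-2)))*0 = (2*7*((½)*(-½)))*0 = (2*7*(-¼))*0 = -7/2*0 = 0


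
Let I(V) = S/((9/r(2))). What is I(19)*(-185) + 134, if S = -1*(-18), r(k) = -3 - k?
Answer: 1984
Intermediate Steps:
S = 18
I(V) = -10 (I(V) = 18/((9/(-3 - 1*2))) = 18/((9/(-3 - 2))) = 18/((9/(-5))) = 18/((9*(-1/5))) = 18/(-9/5) = 18*(-5/9) = -10)
I(19)*(-185) + 134 = -10*(-185) + 134 = 1850 + 134 = 1984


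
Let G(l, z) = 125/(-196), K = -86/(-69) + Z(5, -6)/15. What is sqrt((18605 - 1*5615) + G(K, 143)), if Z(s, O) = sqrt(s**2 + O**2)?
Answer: sqrt(2545915)/14 ≈ 113.97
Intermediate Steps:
Z(s, O) = sqrt(O**2 + s**2)
K = 86/69 + sqrt(61)/15 (K = -86/(-69) + sqrt((-6)**2 + 5**2)/15 = -86*(-1/69) + sqrt(36 + 25)*(1/15) = 86/69 + sqrt(61)*(1/15) = 86/69 + sqrt(61)/15 ≈ 1.7671)
G(l, z) = -125/196 (G(l, z) = 125*(-1/196) = -125/196)
sqrt((18605 - 1*5615) + G(K, 143)) = sqrt((18605 - 1*5615) - 125/196) = sqrt((18605 - 5615) - 125/196) = sqrt(12990 - 125/196) = sqrt(2545915/196) = sqrt(2545915)/14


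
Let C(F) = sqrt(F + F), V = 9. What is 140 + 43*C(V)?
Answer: 140 + 129*sqrt(2) ≈ 322.43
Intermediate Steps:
C(F) = sqrt(2)*sqrt(F) (C(F) = sqrt(2*F) = sqrt(2)*sqrt(F))
140 + 43*C(V) = 140 + 43*(sqrt(2)*sqrt(9)) = 140 + 43*(sqrt(2)*3) = 140 + 43*(3*sqrt(2)) = 140 + 129*sqrt(2)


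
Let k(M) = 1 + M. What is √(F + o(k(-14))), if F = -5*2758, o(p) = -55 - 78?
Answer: 3*I*√1547 ≈ 118.0*I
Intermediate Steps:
o(p) = -133
F = -13790
√(F + o(k(-14))) = √(-13790 - 133) = √(-13923) = 3*I*√1547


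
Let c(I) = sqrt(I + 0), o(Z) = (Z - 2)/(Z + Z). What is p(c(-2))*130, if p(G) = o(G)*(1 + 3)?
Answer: 260 + 260*I*sqrt(2) ≈ 260.0 + 367.7*I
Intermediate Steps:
o(Z) = (-2 + Z)/(2*Z) (o(Z) = (-2 + Z)/((2*Z)) = (-2 + Z)*(1/(2*Z)) = (-2 + Z)/(2*Z))
c(I) = sqrt(I)
p(G) = 2*(-2 + G)/G (p(G) = ((-2 + G)/(2*G))*(1 + 3) = ((-2 + G)/(2*G))*4 = 2*(-2 + G)/G)
p(c(-2))*130 = (2 - 4*(-I*sqrt(2)/2))*130 = (2 - (-2)*I*sqrt(2))*130 = (2 + 2*I*sqrt(2))*130 = 260 + 260*I*sqrt(2)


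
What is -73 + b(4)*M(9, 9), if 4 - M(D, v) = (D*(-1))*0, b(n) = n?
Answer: -57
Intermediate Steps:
M(D, v) = 4 (M(D, v) = 4 - D*(-1)*0 = 4 - (-D)*0 = 4 - 1*0 = 4 + 0 = 4)
-73 + b(4)*M(9, 9) = -73 + 4*4 = -73 + 16 = -57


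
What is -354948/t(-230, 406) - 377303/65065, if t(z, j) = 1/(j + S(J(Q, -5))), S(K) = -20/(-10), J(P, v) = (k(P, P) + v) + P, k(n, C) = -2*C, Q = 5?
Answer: -9422634558263/65065 ≈ -1.4482e+8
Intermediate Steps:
J(P, v) = v - P (J(P, v) = (-2*P + v) + P = (v - 2*P) + P = v - P)
S(K) = 2 (S(K) = -20*(-⅒) = 2)
t(z, j) = 1/(2 + j) (t(z, j) = 1/(j + 2) = 1/(2 + j))
-354948/t(-230, 406) - 377303/65065 = -354948/(1/(2 + 406)) - 377303/65065 = -354948/(1/408) - 377303*1/65065 = -354948/1/408 - 377303/65065 = -354948*408 - 377303/65065 = -144818784 - 377303/65065 = -9422634558263/65065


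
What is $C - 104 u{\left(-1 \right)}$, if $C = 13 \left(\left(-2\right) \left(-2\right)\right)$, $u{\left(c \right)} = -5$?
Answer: $572$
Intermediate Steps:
$C = 52$ ($C = 13 \cdot 4 = 52$)
$C - 104 u{\left(-1 \right)} = 52 - -520 = 52 + 520 = 572$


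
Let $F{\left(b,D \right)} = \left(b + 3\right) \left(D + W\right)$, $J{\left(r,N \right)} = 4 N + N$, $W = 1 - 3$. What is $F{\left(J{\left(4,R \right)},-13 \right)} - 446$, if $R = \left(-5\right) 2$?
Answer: $259$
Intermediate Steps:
$R = -10$
$W = -2$
$J{\left(r,N \right)} = 5 N$
$F{\left(b,D \right)} = \left(-2 + D\right) \left(3 + b\right)$ ($F{\left(b,D \right)} = \left(b + 3\right) \left(D - 2\right) = \left(3 + b\right) \left(-2 + D\right) = \left(-2 + D\right) \left(3 + b\right)$)
$F{\left(J{\left(4,R \right)},-13 \right)} - 446 = \left(-6 - 2 \cdot 5 \left(-10\right) + 3 \left(-13\right) - 13 \cdot 5 \left(-10\right)\right) - 446 = \left(-6 - -100 - 39 - -650\right) - 446 = \left(-6 + 100 - 39 + 650\right) - 446 = 705 - 446 = 259$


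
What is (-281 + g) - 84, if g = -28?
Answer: -393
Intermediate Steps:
(-281 + g) - 84 = (-281 - 28) - 84 = -309 - 84 = -393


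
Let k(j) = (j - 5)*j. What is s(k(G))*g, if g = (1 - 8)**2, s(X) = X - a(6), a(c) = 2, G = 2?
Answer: -392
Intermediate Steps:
k(j) = j*(-5 + j) (k(j) = (-5 + j)*j = j*(-5 + j))
s(X) = -2 + X (s(X) = X - 1*2 = X - 2 = -2 + X)
g = 49 (g = (-7)**2 = 49)
s(k(G))*g = (-2 + 2*(-5 + 2))*49 = (-2 + 2*(-3))*49 = (-2 - 6)*49 = -8*49 = -392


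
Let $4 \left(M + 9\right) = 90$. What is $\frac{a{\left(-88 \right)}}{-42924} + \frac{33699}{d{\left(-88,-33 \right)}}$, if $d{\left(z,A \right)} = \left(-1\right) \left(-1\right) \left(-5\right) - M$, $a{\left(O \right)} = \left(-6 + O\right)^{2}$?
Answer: $- \frac{723329671}{397047} \approx -1821.8$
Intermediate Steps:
$M = \frac{27}{2}$ ($M = -9 + \frac{1}{4} \cdot 90 = -9 + \frac{45}{2} = \frac{27}{2} \approx 13.5$)
$d{\left(z,A \right)} = - \frac{37}{2}$ ($d{\left(z,A \right)} = \left(-1\right) \left(-1\right) \left(-5\right) - \frac{27}{2} = 1 \left(-5\right) - \frac{27}{2} = -5 - \frac{27}{2} = - \frac{37}{2}$)
$\frac{a{\left(-88 \right)}}{-42924} + \frac{33699}{d{\left(-88,-33 \right)}} = \frac{\left(-6 - 88\right)^{2}}{-42924} + \frac{33699}{- \frac{37}{2}} = \left(-94\right)^{2} \left(- \frac{1}{42924}\right) + 33699 \left(- \frac{2}{37}\right) = 8836 \left(- \frac{1}{42924}\right) - \frac{67398}{37} = - \frac{2209}{10731} - \frac{67398}{37} = - \frac{723329671}{397047}$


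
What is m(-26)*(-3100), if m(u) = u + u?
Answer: 161200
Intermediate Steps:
m(u) = 2*u
m(-26)*(-3100) = (2*(-26))*(-3100) = -52*(-3100) = 161200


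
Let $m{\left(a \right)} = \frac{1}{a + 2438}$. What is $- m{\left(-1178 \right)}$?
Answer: $- \frac{1}{1260} \approx -0.00079365$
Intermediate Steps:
$m{\left(a \right)} = \frac{1}{2438 + a}$
$- m{\left(-1178 \right)} = - \frac{1}{2438 - 1178} = - \frac{1}{1260}$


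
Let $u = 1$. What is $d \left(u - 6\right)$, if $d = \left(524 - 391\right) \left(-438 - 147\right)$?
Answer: $389025$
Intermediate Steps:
$d = -77805$ ($d = 133 \left(-585\right) = -77805$)
$d \left(u - 6\right) = - 77805 \left(1 - 6\right) = \left(-77805\right) \left(-5\right) = 389025$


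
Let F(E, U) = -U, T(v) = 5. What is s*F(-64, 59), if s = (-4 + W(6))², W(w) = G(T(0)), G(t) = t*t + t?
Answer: -39884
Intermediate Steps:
G(t) = t + t² (G(t) = t² + t = t + t²)
W(w) = 30 (W(w) = 5*(1 + 5) = 5*6 = 30)
s = 676 (s = (-4 + 30)² = 26² = 676)
s*F(-64, 59) = 676*(-1*59) = 676*(-59) = -39884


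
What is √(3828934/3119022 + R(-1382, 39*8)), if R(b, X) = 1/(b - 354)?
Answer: √249821282668950286/451218516 ≈ 1.1077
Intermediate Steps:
R(b, X) = 1/(-354 + b)
√(3828934/3119022 + R(-1382, 39*8)) = √(3828934/3119022 + 1/(-354 - 1382)) = √(3828934*(1/3119022) + 1/(-1736)) = √(1914467/1559511 - 1/1736) = √(3321955201/2707311096) = √249821282668950286/451218516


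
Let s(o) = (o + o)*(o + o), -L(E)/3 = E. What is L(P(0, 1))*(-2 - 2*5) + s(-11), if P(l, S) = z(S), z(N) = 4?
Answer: 628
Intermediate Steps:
P(l, S) = 4
L(E) = -3*E
s(o) = 4*o² (s(o) = (2*o)*(2*o) = 4*o²)
L(P(0, 1))*(-2 - 2*5) + s(-11) = (-3*4)*(-2 - 2*5) + 4*(-11)² = -12*(-2 - 10) + 4*121 = -12*(-12) + 484 = 144 + 484 = 628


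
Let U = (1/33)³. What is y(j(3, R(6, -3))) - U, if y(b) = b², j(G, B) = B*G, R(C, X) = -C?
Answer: 11643587/35937 ≈ 324.00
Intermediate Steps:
U = 1/35937 (U = (1/33)³ = 1/35937 ≈ 2.7826e-5)
y(j(3, R(6, -3))) - U = (-1*6*3)² - 1*1/35937 = (-6*3)² - 1/35937 = (-18)² - 1/35937 = 324 - 1/35937 = 11643587/35937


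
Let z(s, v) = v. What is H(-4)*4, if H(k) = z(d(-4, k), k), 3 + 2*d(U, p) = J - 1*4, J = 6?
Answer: -16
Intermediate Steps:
d(U, p) = -½ (d(U, p) = -3/2 + (6 - 1*4)/2 = -3/2 + (6 - 4)/2 = -3/2 + (½)*2 = -3/2 + 1 = -½)
H(k) = k
H(-4)*4 = -4*4 = -16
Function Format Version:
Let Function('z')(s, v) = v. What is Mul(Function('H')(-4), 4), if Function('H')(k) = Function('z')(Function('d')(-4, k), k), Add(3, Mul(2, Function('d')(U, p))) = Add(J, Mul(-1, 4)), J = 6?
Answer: -16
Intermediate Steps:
Function('d')(U, p) = Rational(-1, 2) (Function('d')(U, p) = Add(Rational(-3, 2), Mul(Rational(1, 2), Add(6, Mul(-1, 4)))) = Add(Rational(-3, 2), Mul(Rational(1, 2), Add(6, -4))) = Add(Rational(-3, 2), Mul(Rational(1, 2), 2)) = Add(Rational(-3, 2), 1) = Rational(-1, 2))
Function('H')(k) = k
Mul(Function('H')(-4), 4) = Mul(-4, 4) = -16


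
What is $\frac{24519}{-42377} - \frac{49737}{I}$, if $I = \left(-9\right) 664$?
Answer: $\frac{653726435}{84414984} \approx 7.7442$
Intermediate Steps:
$I = -5976$
$\frac{24519}{-42377} - \frac{49737}{I} = \frac{24519}{-42377} - \frac{49737}{-5976} = 24519 \left(- \frac{1}{42377}\right) - - \frac{16579}{1992} = - \frac{24519}{42377} + \frac{16579}{1992} = \frac{653726435}{84414984}$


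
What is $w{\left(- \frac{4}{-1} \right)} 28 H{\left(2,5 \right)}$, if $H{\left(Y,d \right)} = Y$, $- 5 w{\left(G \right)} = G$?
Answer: $- \frac{224}{5} \approx -44.8$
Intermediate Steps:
$w{\left(G \right)} = - \frac{G}{5}$
$w{\left(- \frac{4}{-1} \right)} 28 H{\left(2,5 \right)} = - \frac{\left(-4\right) \frac{1}{-1}}{5} \cdot 28 \cdot 2 = - \frac{\left(-4\right) \left(-1\right)}{5} \cdot 28 \cdot 2 = \left(- \frac{1}{5}\right) 4 \cdot 28 \cdot 2 = \left(- \frac{4}{5}\right) 28 \cdot 2 = \left(- \frac{112}{5}\right) 2 = - \frac{224}{5}$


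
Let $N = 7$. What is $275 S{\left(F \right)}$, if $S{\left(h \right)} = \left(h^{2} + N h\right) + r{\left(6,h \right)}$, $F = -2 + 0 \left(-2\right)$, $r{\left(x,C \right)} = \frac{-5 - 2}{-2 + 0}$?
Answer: $- \frac{3575}{2} \approx -1787.5$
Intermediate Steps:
$r{\left(x,C \right)} = \frac{7}{2}$ ($r{\left(x,C \right)} = - \frac{7}{-2} = \left(-7\right) \left(- \frac{1}{2}\right) = \frac{7}{2}$)
$F = -2$ ($F = -2 + 0 = -2$)
$S{\left(h \right)} = \frac{7}{2} + h^{2} + 7 h$ ($S{\left(h \right)} = \left(h^{2} + 7 h\right) + \frac{7}{2} = \frac{7}{2} + h^{2} + 7 h$)
$275 S{\left(F \right)} = 275 \left(\frac{7}{2} + \left(-2\right)^{2} + 7 \left(-2\right)\right) = 275 \left(\frac{7}{2} + 4 - 14\right) = 275 \left(- \frac{13}{2}\right) = - \frac{3575}{2}$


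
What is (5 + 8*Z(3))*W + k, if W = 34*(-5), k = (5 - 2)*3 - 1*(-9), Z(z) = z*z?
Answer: -13072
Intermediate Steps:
Z(z) = z**2
k = 18 (k = 3*3 + 9 = 9 + 9 = 18)
W = -170
(5 + 8*Z(3))*W + k = (5 + 8*3**2)*(-170) + 18 = (5 + 8*9)*(-170) + 18 = (5 + 72)*(-170) + 18 = 77*(-170) + 18 = -13090 + 18 = -13072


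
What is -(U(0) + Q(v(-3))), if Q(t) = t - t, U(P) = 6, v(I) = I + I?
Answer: -6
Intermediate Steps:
v(I) = 2*I
Q(t) = 0
-(U(0) + Q(v(-3))) = -(6 + 0) = -1*6 = -6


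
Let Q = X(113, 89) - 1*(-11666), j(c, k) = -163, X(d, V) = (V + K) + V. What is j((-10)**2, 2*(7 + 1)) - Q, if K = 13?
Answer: -12020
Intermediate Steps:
X(d, V) = 13 + 2*V (X(d, V) = (V + 13) + V = (13 + V) + V = 13 + 2*V)
Q = 11857 (Q = (13 + 2*89) - 1*(-11666) = (13 + 178) + 11666 = 191 + 11666 = 11857)
j((-10)**2, 2*(7 + 1)) - Q = -163 - 1*11857 = -163 - 11857 = -12020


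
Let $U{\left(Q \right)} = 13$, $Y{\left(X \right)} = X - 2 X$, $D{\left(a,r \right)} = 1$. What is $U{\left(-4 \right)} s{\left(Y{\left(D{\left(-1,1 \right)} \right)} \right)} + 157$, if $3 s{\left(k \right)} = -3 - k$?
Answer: $\frac{445}{3} \approx 148.33$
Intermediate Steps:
$Y{\left(X \right)} = - X$
$s{\left(k \right)} = -1 - \frac{k}{3}$ ($s{\left(k \right)} = \frac{-3 - k}{3} = -1 - \frac{k}{3}$)
$U{\left(-4 \right)} s{\left(Y{\left(D{\left(-1,1 \right)} \right)} \right)} + 157 = 13 \left(-1 - \frac{\left(-1\right) 1}{3}\right) + 157 = 13 \left(-1 - - \frac{1}{3}\right) + 157 = 13 \left(-1 + \frac{1}{3}\right) + 157 = 13 \left(- \frac{2}{3}\right) + 157 = - \frac{26}{3} + 157 = \frac{445}{3}$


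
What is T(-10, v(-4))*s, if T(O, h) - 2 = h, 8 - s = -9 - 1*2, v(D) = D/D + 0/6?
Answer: 57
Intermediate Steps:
v(D) = 1 (v(D) = 1 + 0*(⅙) = 1 + 0 = 1)
s = 19 (s = 8 - (-9 - 1*2) = 8 - (-9 - 2) = 8 - 1*(-11) = 8 + 11 = 19)
T(O, h) = 2 + h
T(-10, v(-4))*s = (2 + 1)*19 = 3*19 = 57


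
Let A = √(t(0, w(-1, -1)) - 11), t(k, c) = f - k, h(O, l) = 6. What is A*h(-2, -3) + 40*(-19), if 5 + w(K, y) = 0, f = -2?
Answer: -760 + 6*I*√13 ≈ -760.0 + 21.633*I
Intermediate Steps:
w(K, y) = -5 (w(K, y) = -5 + 0 = -5)
t(k, c) = -2 - k
A = I*√13 (A = √((-2 - 1*0) - 11) = √((-2 + 0) - 11) = √(-2 - 11) = √(-13) = I*√13 ≈ 3.6056*I)
A*h(-2, -3) + 40*(-19) = (I*√13)*6 + 40*(-19) = 6*I*√13 - 760 = -760 + 6*I*√13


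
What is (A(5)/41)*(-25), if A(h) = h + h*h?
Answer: -750/41 ≈ -18.293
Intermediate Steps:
A(h) = h + h²
(A(5)/41)*(-25) = ((5*(1 + 5))/41)*(-25) = ((5*6)*(1/41))*(-25) = (30*(1/41))*(-25) = (30/41)*(-25) = -750/41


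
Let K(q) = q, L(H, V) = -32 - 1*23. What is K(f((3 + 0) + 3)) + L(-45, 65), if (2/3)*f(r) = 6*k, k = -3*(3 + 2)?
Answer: -190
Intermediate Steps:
k = -15 (k = -3*5 = -15)
L(H, V) = -55 (L(H, V) = -32 - 23 = -55)
f(r) = -135 (f(r) = 3*(6*(-15))/2 = (3/2)*(-90) = -135)
K(f((3 + 0) + 3)) + L(-45, 65) = -135 - 55 = -190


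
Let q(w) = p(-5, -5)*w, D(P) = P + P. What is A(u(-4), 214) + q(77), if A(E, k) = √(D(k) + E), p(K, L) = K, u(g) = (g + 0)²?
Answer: -385 + 2*√111 ≈ -363.93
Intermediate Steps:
D(P) = 2*P
u(g) = g²
A(E, k) = √(E + 2*k) (A(E, k) = √(2*k + E) = √(E + 2*k))
q(w) = -5*w
A(u(-4), 214) + q(77) = √((-4)² + 2*214) - 5*77 = √(16 + 428) - 385 = √444 - 385 = 2*√111 - 385 = -385 + 2*√111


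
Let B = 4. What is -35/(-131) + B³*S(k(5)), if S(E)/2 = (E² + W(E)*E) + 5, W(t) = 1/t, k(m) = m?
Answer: 519843/131 ≈ 3968.3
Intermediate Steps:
S(E) = 12 + 2*E² (S(E) = 2*((E² + E/E) + 5) = 2*((E² + 1) + 5) = 2*((1 + E²) + 5) = 2*(6 + E²) = 12 + 2*E²)
-35/(-131) + B³*S(k(5)) = -35/(-131) + 4³*(12 + 2*5²) = -35*(-1/131) + 64*(12 + 2*25) = 35/131 + 64*(12 + 50) = 35/131 + 64*62 = 35/131 + 3968 = 519843/131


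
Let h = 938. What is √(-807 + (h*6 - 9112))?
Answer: I*√4291 ≈ 65.506*I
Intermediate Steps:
√(-807 + (h*6 - 9112)) = √(-807 + (938*6 - 9112)) = √(-807 + (5628 - 9112)) = √(-807 - 3484) = √(-4291) = I*√4291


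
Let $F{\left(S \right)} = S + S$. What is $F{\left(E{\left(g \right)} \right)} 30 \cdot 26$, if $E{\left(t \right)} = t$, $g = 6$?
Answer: $9360$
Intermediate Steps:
$F{\left(S \right)} = 2 S$
$F{\left(E{\left(g \right)} \right)} 30 \cdot 26 = 2 \cdot 6 \cdot 30 \cdot 26 = 12 \cdot 30 \cdot 26 = 360 \cdot 26 = 9360$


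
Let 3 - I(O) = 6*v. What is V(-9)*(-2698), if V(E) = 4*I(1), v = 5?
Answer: 291384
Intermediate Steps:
I(O) = -27 (I(O) = 3 - 6*5 = 3 - 1*30 = 3 - 30 = -27)
V(E) = -108 (V(E) = 4*(-27) = -108)
V(-9)*(-2698) = -108*(-2698) = 291384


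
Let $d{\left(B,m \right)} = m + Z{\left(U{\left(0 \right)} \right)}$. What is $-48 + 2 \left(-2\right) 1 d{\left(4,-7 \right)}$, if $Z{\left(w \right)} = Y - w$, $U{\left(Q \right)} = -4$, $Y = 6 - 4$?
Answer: $-44$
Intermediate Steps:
$Y = 2$
$Z{\left(w \right)} = 2 - w$
$d{\left(B,m \right)} = 6 + m$ ($d{\left(B,m \right)} = m + \left(2 - -4\right) = m + \left(2 + 4\right) = m + 6 = 6 + m$)
$-48 + 2 \left(-2\right) 1 d{\left(4,-7 \right)} = -48 + 2 \left(-2\right) 1 \left(6 - 7\right) = -48 + \left(-4\right) 1 \left(-1\right) = -48 - -4 = -48 + 4 = -44$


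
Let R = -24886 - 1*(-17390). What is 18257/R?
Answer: -18257/7496 ≈ -2.4356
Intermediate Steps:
R = -7496 (R = -24886 + 17390 = -7496)
18257/R = 18257/(-7496) = 18257*(-1/7496) = -18257/7496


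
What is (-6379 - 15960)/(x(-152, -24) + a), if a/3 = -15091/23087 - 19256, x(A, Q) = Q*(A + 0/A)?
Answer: 515740493/1249513713 ≈ 0.41275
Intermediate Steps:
x(A, Q) = A*Q (x(A, Q) = Q*(A + 0) = Q*A = A*Q)
a = -1333735089/23087 (a = 3*(-15091/23087 - 19256) = 3*(-444578363/23087) = -1333735089/23087 ≈ -57770.)
(-6379 - 15960)/(x(-152, -24) + a) = (-6379 - 15960)/(-152*(-24) - 1333735089/23087) = -22339/(3648 - 1333735089/23087) = -22339/(-1249513713/23087) = -22339*(-23087/1249513713) = 515740493/1249513713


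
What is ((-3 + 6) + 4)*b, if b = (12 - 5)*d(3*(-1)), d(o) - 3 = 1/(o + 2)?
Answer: 98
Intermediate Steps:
d(o) = 3 + 1/(2 + o) (d(o) = 3 + 1/(o + 2) = 3 + 1/(2 + o))
b = 14 (b = (12 - 5)*((7 + 3*(3*(-1)))/(2 + 3*(-1))) = 7*((7 + 3*(-3))/(2 - 3)) = 7*((7 - 9)/(-1)) = 7*(-1*(-2)) = 7*2 = 14)
((-3 + 6) + 4)*b = ((-3 + 6) + 4)*14 = (3 + 4)*14 = 7*14 = 98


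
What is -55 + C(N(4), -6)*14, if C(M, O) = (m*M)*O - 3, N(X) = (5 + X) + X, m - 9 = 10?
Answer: -20845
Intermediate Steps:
m = 19 (m = 9 + 10 = 19)
N(X) = 5 + 2*X
C(M, O) = -3 + 19*M*O (C(M, O) = (19*M)*O - 3 = 19*M*O - 3 = -3 + 19*M*O)
-55 + C(N(4), -6)*14 = -55 + (-3 + 19*(5 + 2*4)*(-6))*14 = -55 + (-3 + 19*(5 + 8)*(-6))*14 = -55 + (-3 + 19*13*(-6))*14 = -55 + (-3 - 1482)*14 = -55 - 1485*14 = -55 - 20790 = -20845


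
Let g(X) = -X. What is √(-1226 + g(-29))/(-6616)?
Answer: -3*I*√133/6616 ≈ -0.0052294*I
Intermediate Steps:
√(-1226 + g(-29))/(-6616) = √(-1226 - 1*(-29))/(-6616) = √(-1226 + 29)*(-1/6616) = √(-1197)*(-1/6616) = (3*I*√133)*(-1/6616) = -3*I*√133/6616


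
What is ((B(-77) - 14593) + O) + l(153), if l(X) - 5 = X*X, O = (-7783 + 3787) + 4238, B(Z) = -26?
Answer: 9037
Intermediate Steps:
O = 242 (O = -3996 + 4238 = 242)
l(X) = 5 + X² (l(X) = 5 + X*X = 5 + X²)
((B(-77) - 14593) + O) + l(153) = ((-26 - 14593) + 242) + (5 + 153²) = (-14619 + 242) + (5 + 23409) = -14377 + 23414 = 9037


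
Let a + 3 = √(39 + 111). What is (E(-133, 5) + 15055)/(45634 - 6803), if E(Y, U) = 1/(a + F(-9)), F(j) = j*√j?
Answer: (45164 - 75275*√6 + 406485*I)/(38831*(3 - 5*√6 + 27*I)) ≈ 0.38771 + 8.5367e-7*I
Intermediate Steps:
F(j) = j^(3/2)
a = -3 + 5*√6 (a = -3 + √(39 + 111) = -3 + √150 = -3 + 5*√6 ≈ 9.2475)
E(Y, U) = 1/(-3 - 27*I + 5*√6) (E(Y, U) = 1/((-3 + 5*√6) + (-9)^(3/2)) = 1/((-3 + 5*√6) - 27*I) = 1/(-3 - 27*I + 5*√6))
(E(-133, 5) + 15055)/(45634 - 6803) = (1/(-3 - 27*I + 5*√6) + 15055)/(45634 - 6803) = (15055 + 1/(-3 - 27*I + 5*√6))/38831 = (15055 + 1/(-3 - 27*I + 5*√6))*(1/38831) = 15055/38831 + 1/(38831*(-3 - 27*I + 5*√6))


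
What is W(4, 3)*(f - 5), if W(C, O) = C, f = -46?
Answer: -204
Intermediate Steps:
W(4, 3)*(f - 5) = 4*(-46 - 5) = 4*(-51) = -204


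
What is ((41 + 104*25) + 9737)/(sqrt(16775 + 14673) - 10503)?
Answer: -130006134/110281561 - 24756*sqrt(7862)/110281561 ≈ -1.1988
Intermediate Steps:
((41 + 104*25) + 9737)/(sqrt(16775 + 14673) - 10503) = ((41 + 2600) + 9737)/(sqrt(31448) - 10503) = (2641 + 9737)/(2*sqrt(7862) - 10503) = 12378/(-10503 + 2*sqrt(7862))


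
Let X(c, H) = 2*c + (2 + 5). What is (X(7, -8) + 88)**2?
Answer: 11881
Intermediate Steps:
X(c, H) = 7 + 2*c (X(c, H) = 2*c + 7 = 7 + 2*c)
(X(7, -8) + 88)**2 = ((7 + 2*7) + 88)**2 = ((7 + 14) + 88)**2 = (21 + 88)**2 = 109**2 = 11881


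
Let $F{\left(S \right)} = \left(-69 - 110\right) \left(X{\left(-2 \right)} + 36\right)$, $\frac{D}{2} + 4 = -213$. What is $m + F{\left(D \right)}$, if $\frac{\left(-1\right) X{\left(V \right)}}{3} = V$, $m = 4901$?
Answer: $-2617$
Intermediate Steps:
$X{\left(V \right)} = - 3 V$
$D = -434$ ($D = -8 + 2 \left(-213\right) = -8 - 426 = -434$)
$F{\left(S \right)} = -7518$ ($F{\left(S \right)} = \left(-69 - 110\right) \left(\left(-3\right) \left(-2\right) + 36\right) = - 179 \left(6 + 36\right) = \left(-179\right) 42 = -7518$)
$m + F{\left(D \right)} = 4901 - 7518 = -2617$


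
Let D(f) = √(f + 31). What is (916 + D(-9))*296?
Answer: 271136 + 296*√22 ≈ 2.7252e+5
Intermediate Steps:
D(f) = √(31 + f)
(916 + D(-9))*296 = (916 + √(31 - 9))*296 = (916 + √22)*296 = 271136 + 296*√22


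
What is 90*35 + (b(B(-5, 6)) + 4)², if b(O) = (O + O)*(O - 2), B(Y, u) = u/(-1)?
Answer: 13150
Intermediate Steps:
B(Y, u) = -u (B(Y, u) = u*(-1) = -u)
b(O) = 2*O*(-2 + O) (b(O) = (2*O)*(-2 + O) = 2*O*(-2 + O))
90*35 + (b(B(-5, 6)) + 4)² = 90*35 + (2*(-1*6)*(-2 - 1*6) + 4)² = 3150 + (2*(-6)*(-2 - 6) + 4)² = 3150 + (2*(-6)*(-8) + 4)² = 3150 + (96 + 4)² = 3150 + 100² = 3150 + 10000 = 13150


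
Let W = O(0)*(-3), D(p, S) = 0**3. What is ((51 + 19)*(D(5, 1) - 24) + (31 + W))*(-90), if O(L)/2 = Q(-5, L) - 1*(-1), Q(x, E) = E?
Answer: 148950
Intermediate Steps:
D(p, S) = 0
O(L) = 2 + 2*L (O(L) = 2*(L - 1*(-1)) = 2*(L + 1) = 2*(1 + L) = 2 + 2*L)
W = -6 (W = (2 + 2*0)*(-3) = (2 + 0)*(-3) = 2*(-3) = -6)
((51 + 19)*(D(5, 1) - 24) + (31 + W))*(-90) = ((51 + 19)*(0 - 24) + (31 - 6))*(-90) = (70*(-24) + 25)*(-90) = (-1680 + 25)*(-90) = -1655*(-90) = 148950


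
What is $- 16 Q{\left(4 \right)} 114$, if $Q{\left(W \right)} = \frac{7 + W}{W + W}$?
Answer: $-2508$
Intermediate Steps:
$Q{\left(W \right)} = \frac{7 + W}{2 W}$
$- 16 Q{\left(4 \right)} 114 = - 16 \frac{7 + 4}{2 \cdot 4} \cdot 114 = - 16 \cdot \frac{1}{2} \cdot \frac{1}{4} \cdot 11 \cdot 114 = \left(-16\right) \frac{11}{8} \cdot 114 = \left(-22\right) 114 = -2508$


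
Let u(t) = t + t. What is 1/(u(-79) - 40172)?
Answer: -1/40330 ≈ -2.4795e-5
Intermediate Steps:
u(t) = 2*t
1/(u(-79) - 40172) = 1/(2*(-79) - 40172) = 1/(-158 - 40172) = 1/(-40330) = -1/40330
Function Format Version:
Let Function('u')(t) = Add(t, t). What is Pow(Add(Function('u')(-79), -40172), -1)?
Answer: Rational(-1, 40330) ≈ -2.4795e-5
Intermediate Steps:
Function('u')(t) = Mul(2, t)
Pow(Add(Function('u')(-79), -40172), -1) = Pow(Add(Mul(2, -79), -40172), -1) = Pow(Add(-158, -40172), -1) = Pow(-40330, -1) = Rational(-1, 40330)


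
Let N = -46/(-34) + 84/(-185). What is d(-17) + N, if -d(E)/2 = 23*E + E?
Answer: 2569147/3145 ≈ 816.90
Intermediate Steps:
N = 2827/3145 (N = -46*(-1/34) + 84*(-1/185) = 23/17 - 84/185 = 2827/3145 ≈ 0.89889)
d(E) = -48*E (d(E) = -2*(23*E + E) = -48*E)
d(-17) + N = -48*(-17) + 2827/3145 = 816 + 2827/3145 = 2569147/3145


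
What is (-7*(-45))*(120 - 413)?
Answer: -92295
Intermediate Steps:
(-7*(-45))*(120 - 413) = 315*(-293) = -92295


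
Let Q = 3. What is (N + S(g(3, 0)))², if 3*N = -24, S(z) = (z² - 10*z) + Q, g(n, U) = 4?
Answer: 841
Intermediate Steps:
S(z) = 3 + z² - 10*z (S(z) = (z² - 10*z) + 3 = 3 + z² - 10*z)
N = -8 (N = (⅓)*(-24) = -8)
(N + S(g(3, 0)))² = (-8 + (3 + 4² - 10*4))² = (-8 + (3 + 16 - 40))² = (-8 - 21)² = (-29)² = 841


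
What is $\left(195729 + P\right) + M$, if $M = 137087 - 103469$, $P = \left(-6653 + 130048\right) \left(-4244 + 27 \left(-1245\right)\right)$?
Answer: $-4671381958$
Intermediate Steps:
$P = -4671611305$ ($P = 123395 \left(-4244 - 33615\right) = 123395 \left(-37859\right) = -4671611305$)
$M = 33618$ ($M = 137087 - 103469 = 33618$)
$\left(195729 + P\right) + M = \left(195729 - 4671611305\right) + 33618 = -4671415576 + 33618 = -4671381958$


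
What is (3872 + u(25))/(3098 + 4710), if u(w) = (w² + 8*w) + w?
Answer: 2361/3904 ≈ 0.60476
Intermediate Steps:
u(w) = w² + 9*w
(3872 + u(25))/(3098 + 4710) = (3872 + 25*(9 + 25))/(3098 + 4710) = (3872 + 25*34)/7808 = (3872 + 850)*(1/7808) = 4722*(1/7808) = 2361/3904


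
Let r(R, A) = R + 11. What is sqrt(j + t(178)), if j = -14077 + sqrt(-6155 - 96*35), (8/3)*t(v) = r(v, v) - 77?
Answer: sqrt(-14035 + I*sqrt(9515)) ≈ 0.4117 + 118.47*I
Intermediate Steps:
r(R, A) = 11 + R
t(v) = -99/4 + 3*v/8 (t(v) = 3*((11 + v) - 77)/8 = 3*(-66 + v)/8 = -99/4 + 3*v/8)
j = -14077 + I*sqrt(9515) (j = -14077 + sqrt(-6155 - 3360) = -14077 + sqrt(-9515) = -14077 + I*sqrt(9515) ≈ -14077.0 + 97.545*I)
sqrt(j + t(178)) = sqrt((-14077 + I*sqrt(9515)) + (-99/4 + (3/8)*178)) = sqrt((-14077 + I*sqrt(9515)) + (-99/4 + 267/4)) = sqrt((-14077 + I*sqrt(9515)) + 42) = sqrt(-14035 + I*sqrt(9515))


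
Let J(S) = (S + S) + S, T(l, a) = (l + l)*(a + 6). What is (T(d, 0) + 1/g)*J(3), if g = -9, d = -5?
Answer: -541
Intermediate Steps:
T(l, a) = 2*l*(6 + a) (T(l, a) = (2*l)*(6 + a) = 2*l*(6 + a))
J(S) = 3*S (J(S) = 2*S + S = 3*S)
(T(d, 0) + 1/g)*J(3) = (2*(-5)*(6 + 0) + 1/(-9))*(3*3) = (2*(-5)*6 - ⅑)*9 = (-60 - ⅑)*9 = -541/9*9 = -541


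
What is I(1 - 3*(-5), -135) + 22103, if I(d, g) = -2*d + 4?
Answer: 22075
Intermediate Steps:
I(d, g) = 4 - 2*d
I(1 - 3*(-5), -135) + 22103 = (4 - 2*(1 - 3*(-5))) + 22103 = (4 - 2*(1 + 15)) + 22103 = (4 - 2*16) + 22103 = (4 - 32) + 22103 = -28 + 22103 = 22075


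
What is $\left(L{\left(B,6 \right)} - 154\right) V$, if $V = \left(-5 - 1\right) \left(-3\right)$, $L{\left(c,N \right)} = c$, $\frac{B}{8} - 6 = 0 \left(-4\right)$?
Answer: $-1908$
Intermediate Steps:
$B = 48$ ($B = 48 + 8 \cdot 0 \left(-4\right) = 48 + 8 \cdot 0 = 48 + 0 = 48$)
$V = 18$ ($V = \left(-6\right) \left(-3\right) = 18$)
$\left(L{\left(B,6 \right)} - 154\right) V = \left(48 - 154\right) 18 = \left(-106\right) 18 = -1908$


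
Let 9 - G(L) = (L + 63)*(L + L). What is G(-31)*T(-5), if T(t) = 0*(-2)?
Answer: 0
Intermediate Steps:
T(t) = 0
G(L) = 9 - 2*L*(63 + L) (G(L) = 9 - (L + 63)*(L + L) = 9 - (63 + L)*2*L = 9 - 2*L*(63 + L))
G(-31)*T(-5) = (9 - 126*(-31) - 2*(-31)²)*0 = (9 + 3906 - 2*961)*0 = (9 + 3906 - 1922)*0 = 1993*0 = 0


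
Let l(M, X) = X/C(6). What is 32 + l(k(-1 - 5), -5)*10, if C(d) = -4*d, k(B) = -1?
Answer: 409/12 ≈ 34.083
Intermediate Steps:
l(M, X) = -X/24 (l(M, X) = X/((-4*6)) = X/(-24) = X*(-1/24) = -X/24)
32 + l(k(-1 - 5), -5)*10 = 32 - 1/24*(-5)*10 = 32 + (5/24)*10 = 32 + 25/12 = 409/12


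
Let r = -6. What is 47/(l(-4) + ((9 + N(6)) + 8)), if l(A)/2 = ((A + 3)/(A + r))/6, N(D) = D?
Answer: 1410/691 ≈ 2.0405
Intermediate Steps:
l(A) = (3 + A)/(3*(-6 + A)) (l(A) = 2*(((A + 3)/(A - 6))/6) = 2*(((3 + A)/(-6 + A))*(1/6)) = 2*((3 + A)/(6*(-6 + A))) = (3 + A)/(3*(-6 + A)))
47/(l(-4) + ((9 + N(6)) + 8)) = 47/((3 - 4)/(3*(-6 - 4)) + ((9 + 6) + 8)) = 47/((1/3)*(-1)/(-10) + (15 + 8)) = 47/((1/3)*(-1/10)*(-1) + 23) = 47/(1/30 + 23) = 47/(691/30) = (30/691)*47 = 1410/691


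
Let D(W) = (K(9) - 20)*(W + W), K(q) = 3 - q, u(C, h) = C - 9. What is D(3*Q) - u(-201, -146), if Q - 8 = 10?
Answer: -2598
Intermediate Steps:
u(C, h) = -9 + C
Q = 18 (Q = 8 + 10 = 18)
D(W) = -52*W (D(W) = ((3 - 1*9) - 20)*(W + W) = ((3 - 9) - 20)*(2*W) = (-6 - 20)*(2*W) = -52*W)
D(3*Q) - u(-201, -146) = -156*18 - (-9 - 201) = -52*54 - 1*(-210) = -2808 + 210 = -2598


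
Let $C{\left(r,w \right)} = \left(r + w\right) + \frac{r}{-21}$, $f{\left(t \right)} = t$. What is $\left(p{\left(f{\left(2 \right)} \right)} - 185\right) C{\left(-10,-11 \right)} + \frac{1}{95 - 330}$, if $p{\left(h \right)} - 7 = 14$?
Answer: $\frac{16610719}{4935} \approx 3365.9$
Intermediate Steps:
$C{\left(r,w \right)} = w + \frac{20 r}{21}$ ($C{\left(r,w \right)} = \left(r + w\right) + r \left(- \frac{1}{21}\right) = \left(r + w\right) - \frac{r}{21} = w + \frac{20 r}{21}$)
$p{\left(h \right)} = 21$ ($p{\left(h \right)} = 7 + 14 = 21$)
$\left(p{\left(f{\left(2 \right)} \right)} - 185\right) C{\left(-10,-11 \right)} + \frac{1}{95 - 330} = \left(21 - 185\right) \left(-11 + \frac{20}{21} \left(-10\right)\right) + \frac{1}{95 - 330} = \left(21 - 185\right) \left(-11 - \frac{200}{21}\right) + \frac{1}{-235} = \left(-164\right) \left(- \frac{431}{21}\right) - \frac{1}{235} = \frac{70684}{21} - \frac{1}{235} = \frac{16610719}{4935}$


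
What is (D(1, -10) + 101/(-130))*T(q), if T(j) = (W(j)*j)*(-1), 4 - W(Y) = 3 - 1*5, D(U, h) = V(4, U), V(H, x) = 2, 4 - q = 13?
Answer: 4293/65 ≈ 66.046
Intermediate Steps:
q = -9 (q = 4 - 1*13 = 4 - 13 = -9)
D(U, h) = 2
W(Y) = 6 (W(Y) = 4 - (3 - 1*5) = 4 - (3 - 5) = 4 - 1*(-2) = 4 + 2 = 6)
T(j) = -6*j (T(j) = (6*j)*(-1) = -6*j)
(D(1, -10) + 101/(-130))*T(q) = (2 + 101/(-130))*(-6*(-9)) = (2 + 101*(-1/130))*54 = (2 - 101/130)*54 = (159/130)*54 = 4293/65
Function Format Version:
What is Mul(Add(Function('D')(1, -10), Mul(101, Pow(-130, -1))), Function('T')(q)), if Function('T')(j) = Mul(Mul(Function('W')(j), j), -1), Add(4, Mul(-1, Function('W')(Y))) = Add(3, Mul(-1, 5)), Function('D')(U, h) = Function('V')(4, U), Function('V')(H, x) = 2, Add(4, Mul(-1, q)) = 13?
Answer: Rational(4293, 65) ≈ 66.046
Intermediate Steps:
q = -9 (q = Add(4, Mul(-1, 13)) = Add(4, -13) = -9)
Function('D')(U, h) = 2
Function('W')(Y) = 6 (Function('W')(Y) = Add(4, Mul(-1, Add(3, Mul(-1, 5)))) = Add(4, Mul(-1, Add(3, -5))) = Add(4, Mul(-1, -2)) = Add(4, 2) = 6)
Function('T')(j) = Mul(-6, j) (Function('T')(j) = Mul(Mul(6, j), -1) = Mul(-6, j))
Mul(Add(Function('D')(1, -10), Mul(101, Pow(-130, -1))), Function('T')(q)) = Mul(Add(2, Mul(101, Pow(-130, -1))), Mul(-6, -9)) = Mul(Add(2, Mul(101, Rational(-1, 130))), 54) = Mul(Add(2, Rational(-101, 130)), 54) = Mul(Rational(159, 130), 54) = Rational(4293, 65)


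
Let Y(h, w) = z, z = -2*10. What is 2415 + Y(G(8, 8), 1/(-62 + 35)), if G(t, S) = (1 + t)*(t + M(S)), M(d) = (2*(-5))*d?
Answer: 2395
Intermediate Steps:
M(d) = -10*d
z = -20
G(t, S) = (1 + t)*(t - 10*S)
Y(h, w) = -20
2415 + Y(G(8, 8), 1/(-62 + 35)) = 2415 - 20 = 2395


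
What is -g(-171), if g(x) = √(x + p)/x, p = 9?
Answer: I*√2/19 ≈ 0.074432*I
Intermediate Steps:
g(x) = √(9 + x)/x (g(x) = √(x + 9)/x = √(9 + x)/x)
-g(-171) = -√(9 - 171)/(-171) = -(-1)*√(-162)/171 = -(-1)*9*I*√2/171 = -(-1)*I*√2/19 = I*√2/19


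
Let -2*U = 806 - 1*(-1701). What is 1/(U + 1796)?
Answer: 2/1085 ≈ 0.0018433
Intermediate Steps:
U = -2507/2 (U = -(806 - 1*(-1701))/2 = -(806 + 1701)/2 = -½*2507 = -2507/2 ≈ -1253.5)
1/(U + 1796) = 1/(-2507/2 + 1796) = 1/(1085/2) = 2/1085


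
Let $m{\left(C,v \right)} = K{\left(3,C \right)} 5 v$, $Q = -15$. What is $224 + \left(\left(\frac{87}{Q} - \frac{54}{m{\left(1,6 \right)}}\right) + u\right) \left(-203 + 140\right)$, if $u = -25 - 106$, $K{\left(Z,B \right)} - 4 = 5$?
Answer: $8855$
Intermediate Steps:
$K{\left(Z,B \right)} = 9$ ($K{\left(Z,B \right)} = 4 + 5 = 9$)
$u = -131$ ($u = -25 - 106 = -131$)
$m{\left(C,v \right)} = 45 v$ ($m{\left(C,v \right)} = 9 \cdot 5 v = 45 v$)
$224 + \left(\left(\frac{87}{Q} - \frac{54}{m{\left(1,6 \right)}}\right) + u\right) \left(-203 + 140\right) = 224 + \left(\left(\frac{87}{-15} - \frac{54}{45 \cdot 6}\right) - 131\right) \left(-203 + 140\right) = 224 + \left(\left(87 \left(- \frac{1}{15}\right) - \frac{54}{270}\right) - 131\right) \left(-63\right) = 224 + \left(\left(- \frac{29}{5} - \frac{1}{5}\right) - 131\right) \left(-63\right) = 224 + \left(-6 - 131\right) \left(-63\right) = 224 - -8631 = 224 + 8631 = 8855$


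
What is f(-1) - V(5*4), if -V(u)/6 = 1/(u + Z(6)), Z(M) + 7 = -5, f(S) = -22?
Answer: -85/4 ≈ -21.250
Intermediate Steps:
Z(M) = -12 (Z(M) = -7 - 5 = -12)
V(u) = -6/(-12 + u) (V(u) = -6/(u - 12) = -6/(-12 + u))
f(-1) - V(5*4) = -22 - (-6)/(-12 + 5*4) = -22 - (-6)/(-12 + 20) = -22 - (-6)/8 = -22 - 1*(-¾) = -22 + ¾ = -85/4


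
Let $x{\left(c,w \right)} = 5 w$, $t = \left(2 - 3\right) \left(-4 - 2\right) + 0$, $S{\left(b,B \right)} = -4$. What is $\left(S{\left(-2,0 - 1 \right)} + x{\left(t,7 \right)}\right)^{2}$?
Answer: $961$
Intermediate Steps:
$t = 6$ ($t = \left(-1\right) \left(-6\right) + 0 = 6 + 0 = 6$)
$\left(S{\left(-2,0 - 1 \right)} + x{\left(t,7 \right)}\right)^{2} = \left(-4 + 5 \cdot 7\right)^{2} = \left(-4 + 35\right)^{2} = 31^{2} = 961$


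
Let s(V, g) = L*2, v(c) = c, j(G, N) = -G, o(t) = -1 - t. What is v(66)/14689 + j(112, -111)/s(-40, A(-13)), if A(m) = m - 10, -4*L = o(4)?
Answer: -3290006/73445 ≈ -44.796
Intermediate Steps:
L = 5/4 (L = -(-1 - 1*4)/4 = -(-1 - 4)/4 = -¼*(-5) = 5/4 ≈ 1.2500)
A(m) = -10 + m
s(V, g) = 5/2 (s(V, g) = (5/4)*2 = 5/2)
v(66)/14689 + j(112, -111)/s(-40, A(-13)) = 66/14689 + (-1*112)/(5/2) = 66*(1/14689) - 112*⅖ = 66/14689 - 224/5 = -3290006/73445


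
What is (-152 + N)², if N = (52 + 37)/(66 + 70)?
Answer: 423659889/18496 ≈ 22906.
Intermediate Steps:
N = 89/136 ≈ 0.65441
(-152 + N)² = (-152 + 89/136)² = (-20583/136)² = 423659889/18496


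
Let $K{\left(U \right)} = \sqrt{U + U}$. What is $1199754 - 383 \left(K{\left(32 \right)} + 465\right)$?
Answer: $1018595$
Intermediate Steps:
$K{\left(U \right)} = \sqrt{2} \sqrt{U}$ ($K{\left(U \right)} = \sqrt{2 U} = \sqrt{2} \sqrt{U}$)
$1199754 - 383 \left(K{\left(32 \right)} + 465\right) = 1199754 - 383 \left(\sqrt{2} \sqrt{32} + 465\right) = 1199754 - 383 \left(\sqrt{2} \cdot 4 \sqrt{2} + 465\right) = 1199754 - 383 \left(8 + 465\right) = 1199754 - 383 \cdot 473 = 1199754 - 181159 = 1018595$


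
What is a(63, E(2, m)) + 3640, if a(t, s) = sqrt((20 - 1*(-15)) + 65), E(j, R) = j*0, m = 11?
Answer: 3650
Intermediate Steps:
E(j, R) = 0
a(t, s) = 10 (a(t, s) = sqrt((20 + 15) + 65) = sqrt(35 + 65) = sqrt(100) = 10)
a(63, E(2, m)) + 3640 = 10 + 3640 = 3650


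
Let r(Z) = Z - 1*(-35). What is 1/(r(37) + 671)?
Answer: 1/743 ≈ 0.0013459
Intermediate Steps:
r(Z) = 35 + Z (r(Z) = Z + 35 = 35 + Z)
1/(r(37) + 671) = 1/((35 + 37) + 671) = 1/(72 + 671) = 1/743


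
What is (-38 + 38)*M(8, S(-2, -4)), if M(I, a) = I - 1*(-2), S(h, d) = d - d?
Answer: 0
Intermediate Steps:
S(h, d) = 0
M(I, a) = 2 + I (M(I, a) = I + 2 = 2 + I)
(-38 + 38)*M(8, S(-2, -4)) = (-38 + 38)*(2 + 8) = 0*10 = 0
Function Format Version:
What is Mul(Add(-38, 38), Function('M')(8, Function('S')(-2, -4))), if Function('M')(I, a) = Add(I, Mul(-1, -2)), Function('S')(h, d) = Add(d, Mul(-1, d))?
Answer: 0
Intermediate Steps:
Function('S')(h, d) = 0
Function('M')(I, a) = Add(2, I) (Function('M')(I, a) = Add(I, 2) = Add(2, I))
Mul(Add(-38, 38), Function('M')(8, Function('S')(-2, -4))) = Mul(Add(-38, 38), Add(2, 8)) = Mul(0, 10) = 0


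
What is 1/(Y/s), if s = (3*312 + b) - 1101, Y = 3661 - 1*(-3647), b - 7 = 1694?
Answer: 128/609 ≈ 0.21018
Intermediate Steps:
b = 1701 (b = 7 + 1694 = 1701)
Y = 7308 (Y = 3661 + 3647 = 7308)
s = 1536 (s = (3*312 + 1701) - 1101 = (936 + 1701) - 1101 = 2637 - 1101 = 1536)
1/(Y/s) = 1/(7308/1536) = 1/(7308*(1/1536)) = 1/(609/128) = 128/609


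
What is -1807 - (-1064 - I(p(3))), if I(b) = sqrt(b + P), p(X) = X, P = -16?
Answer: -743 + I*sqrt(13) ≈ -743.0 + 3.6056*I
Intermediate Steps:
I(b) = sqrt(-16 + b) (I(b) = sqrt(b - 16) = sqrt(-16 + b))
-1807 - (-1064 - I(p(3))) = -1807 - (-1064 - sqrt(-16 + 3)) = -1807 - (-1064 - sqrt(-13)) = -1807 - (-1064 - I*sqrt(13)) = -1807 + (1064 + I*sqrt(13)) = -743 + I*sqrt(13)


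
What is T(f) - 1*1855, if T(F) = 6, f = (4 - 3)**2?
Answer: -1849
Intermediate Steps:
f = 1 (f = 1**2 = 1)
T(f) - 1*1855 = 6 - 1*1855 = 6 - 1855 = -1849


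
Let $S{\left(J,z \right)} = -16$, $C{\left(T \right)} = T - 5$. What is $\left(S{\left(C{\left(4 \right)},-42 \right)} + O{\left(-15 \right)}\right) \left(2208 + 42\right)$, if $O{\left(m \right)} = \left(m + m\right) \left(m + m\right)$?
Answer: $1989000$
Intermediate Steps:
$C{\left(T \right)} = -5 + T$
$O{\left(m \right)} = 4 m^{2}$ ($O{\left(m \right)} = 2 m 2 m = 4 m^{2}$)
$\left(S{\left(C{\left(4 \right)},-42 \right)} + O{\left(-15 \right)}\right) \left(2208 + 42\right) = \left(-16 + 4 \left(-15\right)^{2}\right) \left(2208 + 42\right) = \left(-16 + 4 \cdot 225\right) 2250 = \left(-16 + 900\right) 2250 = 884 \cdot 2250 = 1989000$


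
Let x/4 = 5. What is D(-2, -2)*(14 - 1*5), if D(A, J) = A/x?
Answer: -9/10 ≈ -0.90000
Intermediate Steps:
x = 20 (x = 4*5 = 20)
D(A, J) = A/20
D(-2, -2)*(14 - 1*5) = ((1/20)*(-2))*(14 - 1*5) = -(14 - 5)/10 = -1/10*9 = -9/10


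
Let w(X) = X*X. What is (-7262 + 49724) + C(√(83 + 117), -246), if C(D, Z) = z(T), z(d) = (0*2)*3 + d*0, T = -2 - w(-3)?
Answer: 42462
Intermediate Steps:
w(X) = X²
T = -11 (T = -2 - 1*(-3)² = -2 - 1*9 = -2 - 9 = -11)
z(d) = 0 (z(d) = 0*3 + 0 = 0 + 0 = 0)
C(D, Z) = 0
(-7262 + 49724) + C(√(83 + 117), -246) = (-7262 + 49724) + 0 = 42462 + 0 = 42462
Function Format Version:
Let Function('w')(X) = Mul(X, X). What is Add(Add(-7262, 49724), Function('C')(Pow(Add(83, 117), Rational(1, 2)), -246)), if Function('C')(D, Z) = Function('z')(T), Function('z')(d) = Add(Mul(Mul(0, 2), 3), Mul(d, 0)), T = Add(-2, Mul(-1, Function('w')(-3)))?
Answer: 42462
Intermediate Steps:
Function('w')(X) = Pow(X, 2)
T = -11 (T = Add(-2, Mul(-1, Pow(-3, 2))) = Add(-2, Mul(-1, 9)) = Add(-2, -9) = -11)
Function('z')(d) = 0 (Function('z')(d) = Add(Mul(0, 3), 0) = Add(0, 0) = 0)
Function('C')(D, Z) = 0
Add(Add(-7262, 49724), Function('C')(Pow(Add(83, 117), Rational(1, 2)), -246)) = Add(Add(-7262, 49724), 0) = Add(42462, 0) = 42462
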